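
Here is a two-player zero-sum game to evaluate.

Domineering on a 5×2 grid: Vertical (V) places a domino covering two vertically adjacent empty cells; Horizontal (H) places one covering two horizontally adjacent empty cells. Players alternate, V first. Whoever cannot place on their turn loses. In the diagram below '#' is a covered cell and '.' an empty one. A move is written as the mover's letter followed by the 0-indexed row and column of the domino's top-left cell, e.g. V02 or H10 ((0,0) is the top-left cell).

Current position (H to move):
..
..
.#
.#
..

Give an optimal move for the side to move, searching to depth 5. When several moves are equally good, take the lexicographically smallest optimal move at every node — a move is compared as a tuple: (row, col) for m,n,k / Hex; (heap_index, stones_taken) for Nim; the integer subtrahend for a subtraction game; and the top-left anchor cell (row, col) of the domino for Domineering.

H's best at [../../.#/.#/..]: H00

ply 1, H at ../../.#/.#/.. | H00=+1→##/../.#/.#/..*; H10=+1→../##/.#/.#/..; H40=-1→../../.#/.#/##
ply 2, V at ##/../.#/.#/.. | V10=-1→##/#./##/.#/..*; V20=-1→##/../##/##/..; V30=-1→##/../.#/##/#.
ply 3, H at ##/#./##/.#/.. | H40=+1→##/#./##/.#/##*
ply 4: ##/#./##/.#/## is terminal -1 (V); from ../../.#/.#/.. depth 5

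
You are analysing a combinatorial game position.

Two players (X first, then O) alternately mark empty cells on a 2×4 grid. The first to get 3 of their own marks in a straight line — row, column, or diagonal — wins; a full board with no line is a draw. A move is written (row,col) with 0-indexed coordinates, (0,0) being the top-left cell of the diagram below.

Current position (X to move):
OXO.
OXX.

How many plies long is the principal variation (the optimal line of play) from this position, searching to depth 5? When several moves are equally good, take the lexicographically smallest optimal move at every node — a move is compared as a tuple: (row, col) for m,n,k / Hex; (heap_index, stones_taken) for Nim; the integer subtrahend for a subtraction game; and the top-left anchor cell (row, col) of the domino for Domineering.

PV length from [OXO./OXX.]: 1 ply

ply 1, X at OXO./OXX. | (0,3)=+0→OXOX/OXX.; (1,3)=+1→OXO./OXXX*
ply 2: OXO./OXXX is terminal -1 (O); from OXO./OXX. depth 5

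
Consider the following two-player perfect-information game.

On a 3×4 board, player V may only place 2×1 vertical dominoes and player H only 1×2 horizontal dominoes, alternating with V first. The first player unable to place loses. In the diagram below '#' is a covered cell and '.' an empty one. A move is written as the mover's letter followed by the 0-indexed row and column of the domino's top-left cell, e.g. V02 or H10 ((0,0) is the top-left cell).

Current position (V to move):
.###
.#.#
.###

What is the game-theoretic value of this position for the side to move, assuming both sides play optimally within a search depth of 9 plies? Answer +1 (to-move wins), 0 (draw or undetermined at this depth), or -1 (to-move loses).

value(.###/.#.#/.###, V) = +1

ply 1, V at .###/.#.#/.### | V00=+1→####/##.#/.###*; V10=+1→.###/##.#/####
ply 2: ####/##.#/.### is terminal -1 (H); from .###/.#.#/.### depth 9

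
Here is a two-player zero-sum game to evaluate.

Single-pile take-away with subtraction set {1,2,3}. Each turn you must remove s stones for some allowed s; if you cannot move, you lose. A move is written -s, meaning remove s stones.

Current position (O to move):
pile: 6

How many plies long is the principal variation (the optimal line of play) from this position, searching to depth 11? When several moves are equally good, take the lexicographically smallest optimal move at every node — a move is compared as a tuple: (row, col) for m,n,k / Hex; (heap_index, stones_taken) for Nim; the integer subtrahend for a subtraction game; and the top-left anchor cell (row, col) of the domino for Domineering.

PV length from [6]: 3 plies

ply 1, O at 6 | -1=-1→5; -2=+1→4*; -3=-1→3
ply 2, X at 4 | -1=-1→3*; -2=-1→2; -3=-1→1
ply 3, O at 3 | -1=-1→2; -2=-1→1; -3=+1→0*
ply 4: 0 is terminal -1 (X); from 6 depth 11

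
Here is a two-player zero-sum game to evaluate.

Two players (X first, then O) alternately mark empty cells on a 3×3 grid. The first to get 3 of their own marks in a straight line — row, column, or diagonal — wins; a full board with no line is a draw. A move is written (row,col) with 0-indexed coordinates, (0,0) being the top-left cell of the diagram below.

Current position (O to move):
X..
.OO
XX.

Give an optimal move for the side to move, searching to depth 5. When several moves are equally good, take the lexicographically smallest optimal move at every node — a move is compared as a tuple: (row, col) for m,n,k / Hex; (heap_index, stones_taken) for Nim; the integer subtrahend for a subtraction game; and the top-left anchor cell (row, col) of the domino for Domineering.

[X../.OO/XX.] O move#1: (0,1):-1/XO./.OO/XX., (0,2):-1/X.O/.OO/XX., (1,0):+1/X../OOO/XX.*, (2,2):-1/X../.OO/XXO
[X../OOO/XX.] end (terminal -1, X#2); searched X../.OO/XX. to 5

O's best at [X../.OO/XX.]: (1,0)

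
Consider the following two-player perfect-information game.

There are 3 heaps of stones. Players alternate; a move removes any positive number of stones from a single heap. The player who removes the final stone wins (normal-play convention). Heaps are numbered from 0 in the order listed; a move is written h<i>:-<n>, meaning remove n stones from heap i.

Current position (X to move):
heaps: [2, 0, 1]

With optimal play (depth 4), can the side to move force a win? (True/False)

[(2,0,1)] X move#1: h0:-1:+1/(1,0,1)*, h0:-2:-1/(0,0,1), h2:-1:-1/(2,0,0)
[(1,0,1)] O move#2: h0:-1:-1/(0,0,1)*, h2:-1:-1/(1,0,0)
[(0,0,1)] X move#3: h2:-1:+1/(0,0,0)*
[(0,0,0)] end (terminal -1, O#4); searched (2,0,1) to 4

X winning at [(2,0,1)]: True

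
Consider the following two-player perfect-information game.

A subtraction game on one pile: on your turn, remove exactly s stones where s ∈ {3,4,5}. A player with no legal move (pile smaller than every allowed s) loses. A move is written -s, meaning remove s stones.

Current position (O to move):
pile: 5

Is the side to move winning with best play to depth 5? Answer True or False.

O winning at [5]: True

p1 O@[5]: -3[2]+1* -4[1]+1 -5[0]+1
p2 X@[2] terminal -1; root [5] d5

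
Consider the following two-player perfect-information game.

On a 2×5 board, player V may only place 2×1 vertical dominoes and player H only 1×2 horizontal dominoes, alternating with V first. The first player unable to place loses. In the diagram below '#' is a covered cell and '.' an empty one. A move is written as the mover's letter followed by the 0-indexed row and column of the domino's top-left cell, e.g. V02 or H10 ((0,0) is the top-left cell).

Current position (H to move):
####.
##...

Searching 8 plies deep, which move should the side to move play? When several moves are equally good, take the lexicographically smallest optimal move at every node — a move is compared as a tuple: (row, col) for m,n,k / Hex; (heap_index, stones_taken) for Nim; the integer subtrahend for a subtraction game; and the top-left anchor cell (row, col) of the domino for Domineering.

H's best at [####./##...]: H13

[####./##...] H move#1: H12:-1/####./####., H13:+1/####./##.##*
[####./##.##] end (terminal -1, V#2); searched ####./##... to 8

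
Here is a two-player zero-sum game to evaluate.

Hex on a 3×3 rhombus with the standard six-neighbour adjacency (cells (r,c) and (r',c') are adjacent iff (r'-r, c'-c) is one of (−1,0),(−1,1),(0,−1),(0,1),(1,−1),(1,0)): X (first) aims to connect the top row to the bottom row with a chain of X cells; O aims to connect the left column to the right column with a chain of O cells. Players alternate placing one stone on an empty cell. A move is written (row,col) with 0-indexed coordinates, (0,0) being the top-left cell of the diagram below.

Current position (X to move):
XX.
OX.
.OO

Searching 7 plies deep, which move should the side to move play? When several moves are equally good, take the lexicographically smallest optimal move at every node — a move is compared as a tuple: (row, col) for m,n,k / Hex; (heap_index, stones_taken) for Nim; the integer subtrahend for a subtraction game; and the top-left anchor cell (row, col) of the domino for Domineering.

[XX./OX./.OO] X move#1: (0,2):-1/XXX/OX./.OO, (1,2):-1/XX./OXX/.OO, (2,0):+1/XX./OX./XOO*
[XX./OX./XOO] end (terminal -1, O#2); searched XX./OX./.OO to 7

X's best at [XX./OX./.OO]: (2,0)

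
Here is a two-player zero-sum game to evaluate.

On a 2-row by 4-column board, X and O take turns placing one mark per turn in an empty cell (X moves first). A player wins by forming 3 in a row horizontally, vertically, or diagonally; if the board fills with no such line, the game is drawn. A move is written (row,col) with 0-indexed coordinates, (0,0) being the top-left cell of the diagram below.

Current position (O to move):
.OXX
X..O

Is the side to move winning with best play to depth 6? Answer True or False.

O winning at [.OXX/X..O]: False

ply 1, O at .OXX/X..O | (0,0)=+0→OOXX/X..O*; (1,1)=+0→.OXX/XO.O; (1,2)=+0→.OXX/X.OO
ply 2, X at OOXX/X..O | (1,1)=+0→OOXX/XX.O*; (1,2)=+0→OOXX/X.XO
ply 3, O at OOXX/XX.O | (1,2)=+0→OOXX/XXOO*
ply 4: OOXX/XXOO is terminal +0 (X); from .OXX/X..O depth 6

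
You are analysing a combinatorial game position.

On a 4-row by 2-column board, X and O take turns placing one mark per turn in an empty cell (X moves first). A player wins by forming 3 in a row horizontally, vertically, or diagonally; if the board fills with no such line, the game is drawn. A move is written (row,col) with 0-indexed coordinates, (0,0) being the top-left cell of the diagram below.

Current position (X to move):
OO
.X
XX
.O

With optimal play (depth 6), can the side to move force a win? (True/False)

X winning at [OO/.X/XX/.O]: False

[OO/.X/XX/.O] X move#1: (1,0):+0/OO/XX/XX/.O*, (3,0):+0/OO/.X/XX/XO
[OO/XX/XX/.O] O move#2: (3,0):+0/OO/XX/XX/OO*
[OO/XX/XX/OO] end (terminal +0, X#3); searched OO/.X/XX/.O to 6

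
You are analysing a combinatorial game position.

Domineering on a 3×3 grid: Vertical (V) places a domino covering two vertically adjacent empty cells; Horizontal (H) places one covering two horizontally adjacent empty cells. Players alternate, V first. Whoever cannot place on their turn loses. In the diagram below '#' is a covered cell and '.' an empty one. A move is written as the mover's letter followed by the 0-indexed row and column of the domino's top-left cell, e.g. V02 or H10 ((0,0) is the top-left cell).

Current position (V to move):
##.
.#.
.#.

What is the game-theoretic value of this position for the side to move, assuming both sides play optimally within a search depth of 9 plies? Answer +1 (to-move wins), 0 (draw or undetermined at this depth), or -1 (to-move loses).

value(##./.#./.#., V) = +1

p1 V@[##./.#./.#.]: V02[###/.##/.#.]+1* V10[##./##./##.]+1 V12[##./.##/.##]+1
p2 H@[###/.##/.#.] terminal -1; root [##./.#./.#.] d9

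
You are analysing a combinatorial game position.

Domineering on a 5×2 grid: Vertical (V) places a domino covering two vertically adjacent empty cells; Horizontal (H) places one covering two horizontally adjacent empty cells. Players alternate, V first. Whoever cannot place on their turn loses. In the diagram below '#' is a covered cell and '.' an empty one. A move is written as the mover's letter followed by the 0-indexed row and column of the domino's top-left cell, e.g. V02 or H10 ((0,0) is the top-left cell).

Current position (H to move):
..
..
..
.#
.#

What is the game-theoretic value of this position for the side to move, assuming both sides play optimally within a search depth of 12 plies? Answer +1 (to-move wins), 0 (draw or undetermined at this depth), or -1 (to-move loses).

value(../../../.#/.#, H) = +1

[../../../.#/.#] H move#1: H00:-1/##/../../.#/.#, H10:+1/../##/../.#/.#*, H20:-1/../../##/.#/.#
[../##/../.#/.#] V move#2: V20:-1/../##/#./##/.#*, V30:-1/../##/../##/##
[../##/#./##/.#] H move#3: H00:+1/##/##/#./##/.#*
[##/##/#./##/.#] end (terminal -1, V#4); searched ../../../.#/.# to 12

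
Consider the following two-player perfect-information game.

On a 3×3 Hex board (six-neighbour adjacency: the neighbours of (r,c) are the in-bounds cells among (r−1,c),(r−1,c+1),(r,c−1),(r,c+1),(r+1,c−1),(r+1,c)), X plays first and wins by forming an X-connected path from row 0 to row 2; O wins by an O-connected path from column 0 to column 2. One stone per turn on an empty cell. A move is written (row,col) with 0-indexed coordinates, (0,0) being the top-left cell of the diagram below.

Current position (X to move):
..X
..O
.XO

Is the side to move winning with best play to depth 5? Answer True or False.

p1 X@[..X/..O/.XO]: (0,0)[X.X/..O/.XO]-1 (0,1)[.XX/..O/.XO]-1 (1,0)[..X/X.O/.XO]+1* (1,1)[..X/.XO/.XO]+1 (2,0)[..X/..O/XXO]+1
p2 O@[..X/X.O/.XO]: (0,0)[O.X/X.O/.XO]-1* (0,1)[.OX/X.O/.XO]-1 (1,1)[..X/XOO/.XO]-1 (2,0)[..X/X.O/OXO]-1
p3 X@[O.X/X.O/.XO]: (0,1)[OXX/X.O/.XO]+1* (1,1)[O.X/XXO/.XO]+1 (2,0)[O.X/X.O/XXO]+1
p4 O@[OXX/X.O/.XO]: (1,1)[OXX/XOO/.XO]-1* (2,0)[OXX/X.O/OXO]-1
p5 X@[OXX/XOO/.XO]: (2,0)[OXX/XOO/XXO]+1*
p6 O@[OXX/XOO/XXO] terminal -1; root [..X/..O/.XO] d5

X winning at [..X/..O/.XO]: True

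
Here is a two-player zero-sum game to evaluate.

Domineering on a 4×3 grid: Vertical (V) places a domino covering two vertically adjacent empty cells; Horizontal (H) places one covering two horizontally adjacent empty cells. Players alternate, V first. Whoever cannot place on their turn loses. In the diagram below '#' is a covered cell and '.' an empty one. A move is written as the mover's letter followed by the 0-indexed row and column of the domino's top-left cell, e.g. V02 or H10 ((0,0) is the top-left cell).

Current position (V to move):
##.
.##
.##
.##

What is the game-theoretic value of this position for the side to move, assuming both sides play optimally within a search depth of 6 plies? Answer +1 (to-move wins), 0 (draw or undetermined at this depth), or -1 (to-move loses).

[##./.##/.##/.##] V move#1: V10:+1/##./###/###/.##*, V20:+1/##./.##/###/###
[##./###/###/.##] end (terminal -1, H#2); searched ##./.##/.##/.## to 6

value(##./.##/.##/.##, V) = +1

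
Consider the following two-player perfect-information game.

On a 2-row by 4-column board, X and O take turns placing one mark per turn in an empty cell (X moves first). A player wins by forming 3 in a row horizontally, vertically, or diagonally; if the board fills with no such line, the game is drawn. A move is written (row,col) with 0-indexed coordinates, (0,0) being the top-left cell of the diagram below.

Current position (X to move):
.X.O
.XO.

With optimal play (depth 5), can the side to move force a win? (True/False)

p1 X@[.X.O/.XO.]: (0,0)[XX.O/.XO.]+0* (0,2)[.XXO/.XO.]+0 (1,0)[.X.O/XXO.]+0 (1,3)[.X.O/.XOX]+0
p2 O@[XX.O/.XO.]: (0,2)[XXOO/.XO.]+0* (1,0)[XX.O/OXO.]-1 (1,3)[XX.O/.XOO]-1
p3 X@[XXOO/.XO.]: (1,0)[XXOO/XXO.]+0* (1,3)[XXOO/.XOX]+0
p4 O@[XXOO/XXO.]: (1,3)[XXOO/XXOO]+0*
p5 X@[XXOO/XXOO] terminal +0; root [.X.O/.XO.] d5

X winning at [.X.O/.XO.]: False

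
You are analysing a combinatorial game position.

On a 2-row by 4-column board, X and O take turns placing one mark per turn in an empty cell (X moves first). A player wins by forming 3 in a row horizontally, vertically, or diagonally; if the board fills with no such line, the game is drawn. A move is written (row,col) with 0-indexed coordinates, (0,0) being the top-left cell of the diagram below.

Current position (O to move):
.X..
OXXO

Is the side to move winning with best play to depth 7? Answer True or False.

[.X../OXXO] O move#1: (0,0):+0/OX../OXXO*, (0,2):+0/.XO./OXXO, (0,3):+0/.X.O/OXXO
[OX../OXXO] X move#2: (0,2):+0/OXX./OXXO*, (0,3):+0/OX.X/OXXO
[OXX./OXXO] O move#3: (0,3):+0/OXXO/OXXO*
[OXXO/OXXO] end (terminal +0, X#4); searched .X../OXXO to 7

O winning at [.X../OXXO]: False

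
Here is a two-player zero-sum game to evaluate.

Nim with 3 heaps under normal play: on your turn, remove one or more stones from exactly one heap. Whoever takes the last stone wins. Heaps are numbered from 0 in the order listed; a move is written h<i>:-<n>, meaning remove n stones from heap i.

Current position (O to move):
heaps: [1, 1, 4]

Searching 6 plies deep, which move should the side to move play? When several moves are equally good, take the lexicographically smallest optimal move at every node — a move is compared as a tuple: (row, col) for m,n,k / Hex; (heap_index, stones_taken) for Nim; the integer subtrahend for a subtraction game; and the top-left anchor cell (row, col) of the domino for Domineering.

[(1,1,4)] O move#1: h0:-1:-1/(0,1,4), h1:-1:-1/(1,0,4), h2:-1:-1/(1,1,3), h2:-2:-1/(1,1,2), h2:-3:-1/(1,1,1), h2:-4:+1/(1,1,0)*
[(1,1,0)] X move#2: h0:-1:-1/(0,1,0)*, h1:-1:-1/(1,0,0)
[(0,1,0)] O move#3: h1:-1:+1/(0,0,0)*
[(0,0,0)] end (terminal -1, X#4); searched (1,1,4) to 6

O's best at [(1,1,4)]: h2:-4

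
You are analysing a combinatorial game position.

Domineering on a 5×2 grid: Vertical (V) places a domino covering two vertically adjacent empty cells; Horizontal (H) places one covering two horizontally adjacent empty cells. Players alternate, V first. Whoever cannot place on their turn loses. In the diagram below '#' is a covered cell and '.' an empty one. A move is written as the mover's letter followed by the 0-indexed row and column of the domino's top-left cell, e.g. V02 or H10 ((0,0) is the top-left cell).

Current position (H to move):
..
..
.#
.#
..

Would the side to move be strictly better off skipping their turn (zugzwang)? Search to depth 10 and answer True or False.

zugzwang(../../.#/.#/.., H) = False

p1 H@[../../.#/.#/..]: H00[##/../.#/.#/..]+1* H10[../##/.#/.#/..]+1 H40[../../.#/.#/##]-1
p2 V@[##/../.#/.#/..]: V10[##/#./##/.#/..]-1* V20[##/../##/##/..]-1 V30[##/../.#/##/#.]-1
p3 H@[##/#./##/.#/..]: H40[##/#./##/.#/##]+1*
p4 V@[##/#./##/.#/##] terminal -1; root [../../.#/.#/..] d10
pass branch (V moves first from the same position):
  | p1 V@[../../.#/.#/..]: V00[#./#./.#/.#/..]+1* V01[.#/.#/.#/.#/..]+1 V10[../#./##/.#/..]+1 V20[../../##/##/..]-1 V30[../../.#/##/#.]-1
  | p2 H@[#./#./.#/.#/..]: H40[#./#./.#/.#/##]-1*
  | p3 V@[#./#./.#/.#/##]: V01[##/##/.#/.#/##]+1* V20[#./#./##/##/##]+1
  | p4 H@[##/##/.#/.#/##] terminal -1; root [../../.#/.#/..] d10
H moving scores +1; H passing scores -1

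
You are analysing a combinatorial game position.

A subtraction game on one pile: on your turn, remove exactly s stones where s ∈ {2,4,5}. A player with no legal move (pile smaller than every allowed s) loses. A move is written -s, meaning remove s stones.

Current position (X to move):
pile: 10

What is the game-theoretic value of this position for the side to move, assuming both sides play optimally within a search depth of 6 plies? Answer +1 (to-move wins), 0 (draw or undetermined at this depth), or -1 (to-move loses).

value(10, X) = +1

p1 X@[10]: -2[8]+1* -4[6]-1 -5[5]-1
p2 O@[8]: -2[6]-1* -4[4]-1 -5[3]-1
p3 X@[6]: -2[4]-1 -4[2]-1 -5[1]+1*
p4 O@[1] terminal -1; root [10] d6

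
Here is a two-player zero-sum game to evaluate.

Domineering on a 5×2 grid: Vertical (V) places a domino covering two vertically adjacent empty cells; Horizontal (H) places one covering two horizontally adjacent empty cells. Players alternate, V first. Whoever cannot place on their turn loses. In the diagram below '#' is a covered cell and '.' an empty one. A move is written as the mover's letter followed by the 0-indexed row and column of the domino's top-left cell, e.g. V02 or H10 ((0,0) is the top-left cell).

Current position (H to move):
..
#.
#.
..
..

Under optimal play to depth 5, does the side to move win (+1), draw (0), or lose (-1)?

value(../#./#./../.., H) = +1

[../#./#./../..] H move#1: H00:-1/##/#./#./../.., H30:+1/../#./#./##/..*, H40:+1/../#./#./../##
[../#./#./##/..] V move#2: V01:-1/.#/##/#./##/..*, V11:-1/../##/##/##/..
[.#/##/#./##/..] H move#3: H40:+1/.#/##/#./##/##*
[.#/##/#./##/##] end (terminal -1, V#4); searched ../#./#./../.. to 5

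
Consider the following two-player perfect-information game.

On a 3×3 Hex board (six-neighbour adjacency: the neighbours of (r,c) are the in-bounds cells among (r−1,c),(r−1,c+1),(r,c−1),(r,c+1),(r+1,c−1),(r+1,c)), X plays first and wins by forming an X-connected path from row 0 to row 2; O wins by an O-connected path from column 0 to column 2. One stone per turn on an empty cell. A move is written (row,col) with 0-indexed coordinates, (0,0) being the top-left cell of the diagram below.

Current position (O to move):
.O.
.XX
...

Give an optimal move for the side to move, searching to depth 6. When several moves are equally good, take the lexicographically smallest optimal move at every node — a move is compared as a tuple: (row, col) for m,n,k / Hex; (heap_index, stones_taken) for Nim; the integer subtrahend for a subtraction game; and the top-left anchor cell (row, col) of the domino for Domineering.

ply 1, O at .O./.XX/... | (0,0)=-1→OO./.XX/...; (0,2)=+1→.OO/.XX/...*; (1,0)=-1→.O./OXX/...; (2,0)=-1→.O./.XX/O..; (2,1)=-1→.O./.XX/.O.; (2,2)=-1→.O./.XX/..O
ply 2, X at .OO/.XX/... | (0,0)=-1→XOO/.XX/...*; (1,0)=-1→.OO/XXX/...; (2,0)=-1→.OO/.XX/X..; (2,1)=-1→.OO/.XX/.X.; (2,2)=-1→.OO/.XX/..X
ply 3, O at XOO/.XX/... | (1,0)=+1→XOO/OXX/...*; (2,0)=-1→XOO/.XX/O..; (2,1)=-1→XOO/.XX/.O.; (2,2)=-1→XOO/.XX/..O
ply 4: XOO/OXX/... is terminal -1 (X); from .O./.XX/... depth 6

O's best at [.O./.XX/...]: (0,2)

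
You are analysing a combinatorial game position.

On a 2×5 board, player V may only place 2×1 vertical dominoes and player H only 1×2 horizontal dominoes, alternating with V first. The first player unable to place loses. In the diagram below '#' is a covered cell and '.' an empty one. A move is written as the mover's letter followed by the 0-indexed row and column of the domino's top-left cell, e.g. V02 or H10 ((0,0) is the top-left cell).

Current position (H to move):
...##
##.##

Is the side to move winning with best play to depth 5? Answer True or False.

p1 H@[...##/##.##]: H00[##.##/##.##]-1 H01[.####/##.##]+1*
p2 V@[.####/##.##] terminal -1; root [...##/##.##] d5

H winning at [...##/##.##]: True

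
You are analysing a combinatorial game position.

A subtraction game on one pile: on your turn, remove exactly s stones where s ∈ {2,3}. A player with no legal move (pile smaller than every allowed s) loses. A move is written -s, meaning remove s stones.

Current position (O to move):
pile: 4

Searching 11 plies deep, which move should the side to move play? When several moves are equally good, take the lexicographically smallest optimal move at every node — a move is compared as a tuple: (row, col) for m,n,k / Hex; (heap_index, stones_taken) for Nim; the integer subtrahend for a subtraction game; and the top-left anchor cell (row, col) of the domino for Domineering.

O's best at [4]: -3

[4] O move#1: -2:-1/2, -3:+1/1*
[1] end (terminal -1, X#2); searched 4 to 11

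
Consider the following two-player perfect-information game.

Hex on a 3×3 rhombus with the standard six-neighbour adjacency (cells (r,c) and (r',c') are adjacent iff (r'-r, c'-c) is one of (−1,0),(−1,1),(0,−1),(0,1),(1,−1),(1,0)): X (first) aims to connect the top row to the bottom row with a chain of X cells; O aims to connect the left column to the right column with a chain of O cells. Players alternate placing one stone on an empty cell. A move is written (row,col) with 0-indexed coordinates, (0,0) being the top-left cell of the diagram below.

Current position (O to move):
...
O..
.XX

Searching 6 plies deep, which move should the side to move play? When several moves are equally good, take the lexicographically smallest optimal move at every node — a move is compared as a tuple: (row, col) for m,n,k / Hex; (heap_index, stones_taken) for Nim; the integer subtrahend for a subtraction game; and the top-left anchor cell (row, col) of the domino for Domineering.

O's best at [.../O../.XX]: (0,2)

p1 O@[.../O../.XX]: (0,0)[O../O../.XX]-1 (0,1)[.O./O../.XX]-1 (0,2)[..O/O../.XX]+1* (1,1)[.../OO./.XX]+1 (1,2)[.../O.O/.XX]-1 (2,0)[.../O../OXX]-1
p2 X@[..O/O../.XX]: (0,0)[X.O/O../.XX]-1* (0,1)[.XO/O../.XX]-1 (1,1)[..O/OX./.XX]-1 (1,2)[..O/O.X/.XX]-1 (2,0)[..O/O../XXX]-1
p3 O@[X.O/O../.XX]: (0,1)[XOO/O../.XX]+1* (1,1)[X.O/OO./.XX]+1 (1,2)[X.O/O.O/.XX]+1 (2,0)[X.O/O../OXX]+1
p4 X@[XOO/O../.XX] terminal -1; root [.../O../.XX] d6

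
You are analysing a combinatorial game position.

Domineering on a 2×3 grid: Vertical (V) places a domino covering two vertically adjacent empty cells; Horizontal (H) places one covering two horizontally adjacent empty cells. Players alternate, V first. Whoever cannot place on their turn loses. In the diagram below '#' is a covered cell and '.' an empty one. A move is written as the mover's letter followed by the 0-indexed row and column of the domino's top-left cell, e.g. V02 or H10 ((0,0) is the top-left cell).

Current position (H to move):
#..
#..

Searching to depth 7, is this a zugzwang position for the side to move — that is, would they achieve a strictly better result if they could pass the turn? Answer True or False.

ply 1, H at #../#.. | H01=+1→###/#..*; H11=+1→#../###
ply 2: ###/#.. is terminal -1 (V); from #../#.. depth 7
if H skipped the turn, V would face:
~ ply 1, V at #../#.. | V01=+1→##./##.*; V02=+1→#.#/#.#
~ ply 2: ##./##. is terminal -1 (H); from #../#.. depth 7
compare (H): move=+1 vs pass=-1

zugzwang(#../#.., H) = False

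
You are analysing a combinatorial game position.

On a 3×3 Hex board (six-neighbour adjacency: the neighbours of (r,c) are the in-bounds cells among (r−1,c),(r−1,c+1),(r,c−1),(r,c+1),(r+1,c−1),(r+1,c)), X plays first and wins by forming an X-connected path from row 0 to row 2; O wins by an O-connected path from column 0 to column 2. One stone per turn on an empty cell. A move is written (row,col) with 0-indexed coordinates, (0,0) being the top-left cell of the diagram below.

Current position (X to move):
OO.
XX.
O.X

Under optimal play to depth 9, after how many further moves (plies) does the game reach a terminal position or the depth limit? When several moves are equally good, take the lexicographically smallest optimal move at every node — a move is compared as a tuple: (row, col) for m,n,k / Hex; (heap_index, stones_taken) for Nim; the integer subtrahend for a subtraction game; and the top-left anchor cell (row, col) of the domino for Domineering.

PV length from [OO./XX./O.X]: 3 plies

ply 1, X at OO./XX./O.X | (0,2)=+1→OOX/XX./O.X*; (1,2)=-1→OO./XXX/O.X; (2,1)=-1→OO./XX./OXX
ply 2, O at OOX/XX./O.X | (1,2)=-1→OOX/XXO/O.X*; (2,1)=-1→OOX/XX./OOX
ply 3, X at OOX/XXO/O.X | (2,1)=+1→OOX/XXO/OXX*
ply 4: OOX/XXO/OXX is terminal -1 (O); from OO./XX./O.X depth 9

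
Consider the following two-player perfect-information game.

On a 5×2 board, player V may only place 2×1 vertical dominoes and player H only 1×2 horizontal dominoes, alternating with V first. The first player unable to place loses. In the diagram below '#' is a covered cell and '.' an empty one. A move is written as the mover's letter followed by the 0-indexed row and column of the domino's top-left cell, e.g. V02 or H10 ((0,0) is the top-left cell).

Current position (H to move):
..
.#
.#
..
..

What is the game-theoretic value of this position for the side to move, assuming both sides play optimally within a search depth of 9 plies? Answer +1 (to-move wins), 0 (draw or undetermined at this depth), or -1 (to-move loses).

value(../.#/.#/../.., H) = +1

ply 1, H at ../.#/.#/../.. | H00=-1→##/.#/.#/../..; H30=+1→../.#/.#/##/..*; H40=+1→../.#/.#/../##
ply 2, V at ../.#/.#/##/.. | V00=-1→#./##/.#/##/..*; V10=-1→../##/##/##/..
ply 3, H at #./##/.#/##/.. | H40=+1→#./##/.#/##/##*
ply 4: #./##/.#/##/## is terminal -1 (V); from ../.#/.#/../.. depth 9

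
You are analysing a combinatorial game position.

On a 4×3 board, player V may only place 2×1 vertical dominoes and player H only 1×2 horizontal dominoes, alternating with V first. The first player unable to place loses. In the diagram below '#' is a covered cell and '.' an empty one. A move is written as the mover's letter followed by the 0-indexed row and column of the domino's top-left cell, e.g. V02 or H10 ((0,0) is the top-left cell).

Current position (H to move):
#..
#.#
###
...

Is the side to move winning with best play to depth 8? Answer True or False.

ply 1, H at #../#.#/###/... | H01=+1→###/#.#/###/...*; H30=-1→#../#.#/###/##.; H31=-1→#../#.#/###/.##
ply 2: ###/#.#/###/... is terminal -1 (V); from #../#.#/###/... depth 8

H winning at [#../#.#/###/...]: True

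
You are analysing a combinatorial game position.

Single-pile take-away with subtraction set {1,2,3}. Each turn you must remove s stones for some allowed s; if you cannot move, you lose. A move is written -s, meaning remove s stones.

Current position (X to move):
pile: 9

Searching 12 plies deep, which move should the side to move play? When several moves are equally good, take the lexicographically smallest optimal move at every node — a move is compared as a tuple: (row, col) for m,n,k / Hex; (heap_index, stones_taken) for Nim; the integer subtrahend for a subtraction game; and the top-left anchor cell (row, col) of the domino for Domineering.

X's best at [9]: -1

p1 X@[9]: -1[8]+1* -2[7]-1 -3[6]-1
p2 O@[8]: -1[7]-1* -2[6]-1 -3[5]-1
p3 X@[7]: -1[6]-1 -2[5]-1 -3[4]+1*
p4 O@[4]: -1[3]-1* -2[2]-1 -3[1]-1
p5 X@[3]: -1[2]-1 -2[1]-1 -3[0]+1*
p6 O@[0] terminal -1; root [9] d12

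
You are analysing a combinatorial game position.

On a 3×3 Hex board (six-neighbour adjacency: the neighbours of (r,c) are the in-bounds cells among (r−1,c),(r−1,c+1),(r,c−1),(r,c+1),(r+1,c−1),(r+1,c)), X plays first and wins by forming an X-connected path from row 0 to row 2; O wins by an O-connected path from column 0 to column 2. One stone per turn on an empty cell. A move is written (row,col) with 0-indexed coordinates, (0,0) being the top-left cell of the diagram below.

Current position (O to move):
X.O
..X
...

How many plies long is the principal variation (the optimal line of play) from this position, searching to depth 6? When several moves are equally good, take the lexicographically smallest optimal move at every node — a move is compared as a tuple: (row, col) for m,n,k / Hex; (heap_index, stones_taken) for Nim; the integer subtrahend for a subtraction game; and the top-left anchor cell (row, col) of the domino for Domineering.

PV length from [X.O/..X/...]: 3 plies

p1 O@[X.O/..X/...]: (0,1)[XOO/..X/...]-1 (1,0)[X.O/O.X/...]+1* (1,1)[X.O/.OX/...]+1 (2,0)[X.O/..X/O..]-1 (2,1)[X.O/..X/.O.]-1 (2,2)[X.O/..X/..O]-1
p2 X@[X.O/O.X/...]: (0,1)[XXO/O.X/...]-1* (1,1)[X.O/OXX/...]-1 (2,0)[X.O/O.X/X..]-1 (2,1)[X.O/O.X/.X.]-1 (2,2)[X.O/O.X/..X]-1
p3 O@[XXO/O.X/...]: (1,1)[XXO/OOX/...]+1* (2,0)[XXO/O.X/O..]-1 (2,1)[XXO/O.X/.O.]-1 (2,2)[XXO/O.X/..O]-1
p4 X@[XXO/OOX/...] terminal -1; root [X.O/..X/...] d6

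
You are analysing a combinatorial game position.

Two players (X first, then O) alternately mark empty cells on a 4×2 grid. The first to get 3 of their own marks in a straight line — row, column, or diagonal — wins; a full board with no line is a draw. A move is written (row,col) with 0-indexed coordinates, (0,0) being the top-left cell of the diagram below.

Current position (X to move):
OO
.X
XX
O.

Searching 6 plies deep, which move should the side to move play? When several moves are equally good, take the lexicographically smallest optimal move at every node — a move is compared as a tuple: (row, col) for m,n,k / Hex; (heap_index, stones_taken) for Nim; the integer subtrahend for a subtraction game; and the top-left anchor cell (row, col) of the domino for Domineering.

[OO/.X/XX/O.] X move#1: (1,0):+0/OO/XX/XX/O., (3,1):+1/OO/.X/XX/OX*
[OO/.X/XX/OX] end (terminal -1, O#2); searched OO/.X/XX/O. to 6

X's best at [OO/.X/XX/O.]: (3,1)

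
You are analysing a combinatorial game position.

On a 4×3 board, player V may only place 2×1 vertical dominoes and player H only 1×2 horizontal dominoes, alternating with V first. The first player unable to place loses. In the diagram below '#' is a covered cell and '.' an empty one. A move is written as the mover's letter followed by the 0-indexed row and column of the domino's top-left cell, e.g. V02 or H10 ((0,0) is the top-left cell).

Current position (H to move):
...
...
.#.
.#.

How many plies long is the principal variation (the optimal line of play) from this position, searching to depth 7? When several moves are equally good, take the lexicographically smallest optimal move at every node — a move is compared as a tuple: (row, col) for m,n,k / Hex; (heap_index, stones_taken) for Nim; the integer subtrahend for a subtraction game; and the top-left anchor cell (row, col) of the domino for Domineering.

[.../.../.#./.#.] H move#1: H00:-1/##./.../.#./.#.*, H01:-1/.##/.../.#./.#., H10:-1/.../##./.#./.#., H11:-1/.../.##/.#./.#.
[##./.../.#./.#.] V move#2: V02:+1/###/..#/.#./.#.*, V10:+1/##./#../##./.#., V12:+1/##./..#/.##/.#., V20:+1/##./.../##./##., V22:+1/##./.../.##/.##
[###/..#/.#./.#.] H move#3: H10:-1/###/###/.#./.#.*
[###/###/.#./.#.] V move#4: V20:+1/###/###/##./##.*, V22:+1/###/###/.##/.##
[###/###/##./##.] end (terminal -1, H#5); searched .../.../.#./.#. to 7

PV length from [.../.../.#./.#.]: 4 plies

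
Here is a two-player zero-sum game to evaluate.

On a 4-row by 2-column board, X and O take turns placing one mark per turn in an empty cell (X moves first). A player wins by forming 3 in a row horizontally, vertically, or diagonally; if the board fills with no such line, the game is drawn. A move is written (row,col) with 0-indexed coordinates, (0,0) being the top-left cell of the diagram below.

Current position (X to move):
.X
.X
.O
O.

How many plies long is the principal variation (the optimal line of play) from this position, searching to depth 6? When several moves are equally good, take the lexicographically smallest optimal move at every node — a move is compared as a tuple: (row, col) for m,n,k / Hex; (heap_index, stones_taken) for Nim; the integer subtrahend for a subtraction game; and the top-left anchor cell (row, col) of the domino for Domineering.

p1 X@[.X/.X/.O/O.]: (0,0)[XX/.X/.O/O.]+0* (1,0)[.X/XX/.O/O.]+0 (2,0)[.X/.X/XO/O.]+0 (3,1)[.X/.X/.O/OX]+0
p2 O@[XX/.X/.O/O.]: (1,0)[XX/OX/.O/O.]+0* (2,0)[XX/.X/OO/O.]+0 (3,1)[XX/.X/.O/OO]+0
p3 X@[XX/OX/.O/O.]: (2,0)[XX/OX/XO/O.]+0* (3,1)[XX/OX/.O/OX]-1
p4 O@[XX/OX/XO/O.]: (3,1)[XX/OX/XO/OO]+0*
p5 X@[XX/OX/XO/OO] terminal +0; root [.X/.X/.O/O.] d6

PV length from [.X/.X/.O/O.]: 4 plies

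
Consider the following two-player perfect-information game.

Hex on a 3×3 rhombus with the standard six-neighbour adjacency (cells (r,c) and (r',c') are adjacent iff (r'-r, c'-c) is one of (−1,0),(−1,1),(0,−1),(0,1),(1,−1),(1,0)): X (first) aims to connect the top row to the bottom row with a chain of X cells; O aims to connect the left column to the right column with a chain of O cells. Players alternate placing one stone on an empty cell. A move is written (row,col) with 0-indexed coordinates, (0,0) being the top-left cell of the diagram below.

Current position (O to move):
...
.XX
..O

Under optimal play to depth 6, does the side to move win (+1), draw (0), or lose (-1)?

value(.../.XX/..O, O) = -1

ply 1, O at .../.XX/..O | (0,0)=-1→O../.XX/..O*; (0,1)=-1→.O./.XX/..O; (0,2)=-1→..O/.XX/..O; (1,0)=-1→.../OXX/..O; (2,0)=-1→.../.XX/O.O; (2,1)=-1→.../.XX/.OO
ply 2, X at O../.XX/..O | (0,1)=+1→OX./.XX/..O*; (0,2)=+1→O.X/.XX/..O; (1,0)=+1→O../XXX/..O; (2,0)=+1→O../.XX/X.O; (2,1)=+1→O../.XX/.XO
ply 3, O at OX./.XX/..O | (0,2)=-1→OXO/.XX/..O*; (1,0)=-1→OX./OXX/..O; (2,0)=-1→OX./.XX/O.O; (2,1)=-1→OX./.XX/.OO
ply 4, X at OXO/.XX/..O | (1,0)=+1→OXO/XXX/..O*; (2,0)=+1→OXO/.XX/X.O; (2,1)=+1→OXO/.XX/.XO
ply 5, O at OXO/XXX/..O | (2,0)=-1→OXO/XXX/O.O*; (2,1)=-1→OXO/XXX/.OO
ply 6, X at OXO/XXX/O.O | (2,1)=+1→OXO/XXX/OXO*
ply 7: OXO/XXX/OXO is terminal -1 (O); from .../.XX/..O depth 6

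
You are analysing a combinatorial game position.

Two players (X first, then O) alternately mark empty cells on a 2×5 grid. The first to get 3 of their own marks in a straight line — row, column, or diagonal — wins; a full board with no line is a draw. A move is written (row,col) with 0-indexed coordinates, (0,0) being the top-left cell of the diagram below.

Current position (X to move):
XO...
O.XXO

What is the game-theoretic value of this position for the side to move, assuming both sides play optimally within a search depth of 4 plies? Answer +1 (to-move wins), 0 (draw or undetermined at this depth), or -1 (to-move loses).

ply 1, X at XO.../O.XXO | (0,2)=+0→XOX../O.XXO; (0,3)=+0→XO.X./O.XXO; (0,4)=+0→XO..X/O.XXO; (1,1)=+1→XO.../OXXXO*
ply 2: XO.../OXXXO is terminal -1 (O); from XO.../O.XXO depth 4

value(XO.../O.XXO, X) = +1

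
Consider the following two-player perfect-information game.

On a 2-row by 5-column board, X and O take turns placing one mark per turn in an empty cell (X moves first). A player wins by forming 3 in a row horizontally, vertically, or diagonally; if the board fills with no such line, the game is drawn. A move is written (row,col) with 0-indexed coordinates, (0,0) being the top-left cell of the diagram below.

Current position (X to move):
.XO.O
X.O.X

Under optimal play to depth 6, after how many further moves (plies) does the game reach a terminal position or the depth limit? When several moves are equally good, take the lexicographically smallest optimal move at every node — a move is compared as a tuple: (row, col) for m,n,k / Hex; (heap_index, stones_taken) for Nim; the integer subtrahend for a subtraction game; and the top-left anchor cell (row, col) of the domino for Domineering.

PV length from [.XO.O/X.O.X]: 4 plies

ply 1, X at .XO.O/X.O.X | (0,0)=-1→XXO.O/X.O.X; (0,3)=+0→.XOXO/X.O.X*; (1,1)=-1→.XO.O/XXO.X; (1,3)=-1→.XO.O/X.OXX
ply 2, O at .XOXO/X.O.X | (0,0)=+0→OXOXO/X.O.X*; (1,1)=+0→.XOXO/XOO.X; (1,3)=+0→.XOXO/X.OOX
ply 3, X at OXOXO/X.O.X | (1,1)=+0→OXOXO/XXO.X*; (1,3)=+0→OXOXO/X.OXX
ply 4, O at OXOXO/XXO.X | (1,3)=+0→OXOXO/XXOOX*
ply 5: OXOXO/XXOOX is terminal +0 (X); from .XO.O/X.O.X depth 6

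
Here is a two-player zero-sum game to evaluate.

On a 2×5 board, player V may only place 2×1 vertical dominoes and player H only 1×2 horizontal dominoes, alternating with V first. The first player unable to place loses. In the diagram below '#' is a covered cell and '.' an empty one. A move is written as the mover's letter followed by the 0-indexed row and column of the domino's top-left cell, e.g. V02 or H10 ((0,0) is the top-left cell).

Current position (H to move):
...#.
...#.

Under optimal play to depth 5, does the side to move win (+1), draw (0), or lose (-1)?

ply 1, H at ...#./...#. | H00=-1→##.#./...#.*; H01=-1→.###./...#.; H10=-1→...#./##.#.; H11=-1→...#./.###.
ply 2, V at ##.#./...#. | V02=+1→####./..##.*; V04=-1→##.##/...##
ply 3, H at ####./..##. | H10=-1→####./####.*
ply 4, V at ####./####. | V04=+1→#####/#####*
ply 5: #####/##### is terminal -1 (H); from ...#./...#. depth 5

value(...#./...#., H) = -1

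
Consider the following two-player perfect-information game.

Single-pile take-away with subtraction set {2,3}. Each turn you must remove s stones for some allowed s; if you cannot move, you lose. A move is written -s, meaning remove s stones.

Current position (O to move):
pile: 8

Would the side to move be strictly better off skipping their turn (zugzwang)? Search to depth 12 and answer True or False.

ply 1, O at 8 | -2=+1→6*; -3=+1→5
ply 2, X at 6 | -2=-1→4*; -3=-1→3
ply 3, O at 4 | -2=-1→2; -3=+1→1*
ply 4: 1 is terminal -1 (X); from 8 depth 12
if O skipped the turn, X would face:
~ ply 1, X at 8 | -2=+1→6*; -3=+1→5
~ ply 2, O at 6 | -2=-1→4*; -3=-1→3
~ ply 3, X at 4 | -2=-1→2; -3=+1→1*
~ ply 4: 1 is terminal -1 (O); from 8 depth 12
compare (O): move=+1 vs pass=-1

zugzwang(8, O) = False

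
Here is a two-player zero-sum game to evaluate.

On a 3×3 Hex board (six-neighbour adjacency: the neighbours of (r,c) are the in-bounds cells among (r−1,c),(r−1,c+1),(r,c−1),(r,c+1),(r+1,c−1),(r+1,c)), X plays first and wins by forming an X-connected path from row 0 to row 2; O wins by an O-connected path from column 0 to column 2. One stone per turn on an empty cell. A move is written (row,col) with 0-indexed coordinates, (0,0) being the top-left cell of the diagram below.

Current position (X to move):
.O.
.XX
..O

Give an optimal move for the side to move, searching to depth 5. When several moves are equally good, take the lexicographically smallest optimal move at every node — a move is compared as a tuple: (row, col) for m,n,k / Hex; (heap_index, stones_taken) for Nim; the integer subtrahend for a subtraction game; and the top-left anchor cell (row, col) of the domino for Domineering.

p1 X@[.O./.XX/..O]: (0,0)[XO./.XX/..O]+1* (0,2)[.OX/.XX/..O]+1 (1,0)[.O./XXX/..O]+1 (2,0)[.O./.XX/X.O]-1 (2,1)[.O./.XX/.XO]-1
p2 O@[XO./.XX/..O]: (0,2)[XOO/.XX/..O]-1* (1,0)[XO./OXX/..O]-1 (2,0)[XO./.XX/O.O]-1 (2,1)[XO./.XX/.OO]-1
p3 X@[XOO/.XX/..O]: (1,0)[XOO/XXX/..O]+1* (2,0)[XOO/.XX/X.O]-1 (2,1)[XOO/.XX/.XO]-1
p4 O@[XOO/XXX/..O]: (2,0)[XOO/XXX/O.O]-1* (2,1)[XOO/XXX/.OO]-1
p5 X@[XOO/XXX/O.O]: (2,1)[XOO/XXX/OXO]+1*
p6 O@[XOO/XXX/OXO] terminal -1; root [.O./.XX/..O] d5

X's best at [.O./.XX/..O]: (0,0)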